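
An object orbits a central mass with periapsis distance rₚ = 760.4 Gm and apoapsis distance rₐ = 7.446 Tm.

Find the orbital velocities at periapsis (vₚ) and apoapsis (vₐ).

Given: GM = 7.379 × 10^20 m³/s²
rₚ = 760.4 Gm = 7.604 × 10^11 m
rₐ = 7.446 Tm = 7.446 × 10^12 m
GM = 7.379 × 10^20 m³/s²
a = (rₚ + rₐ)/2 = 4.1032 × 10^12 m
Vis-viva: v² = GM (2/r − 1/a)
vₚ² = 7.379 × 10^20 × (2.63019 × 10^-12 − 2.43712 × 10^-13) = 1.76099 × 10^9 m²/s²
vₚ = 41964.1 m/s ≈ 41.96 km/s
vₐ² = 7.379 × 10^20 × (2.68601 × 10^-13 − 2.43712 × 10^-13) = 1.83651 × 10^7 m²/s²
vₐ = 4285.46 m/s ≈ 4.285 km/s

Final answer: vₚ = 41.96 km/s, vₐ = 4.285 km/s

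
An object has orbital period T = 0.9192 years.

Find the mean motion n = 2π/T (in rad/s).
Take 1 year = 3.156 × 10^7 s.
T = 0.9192 years = 2.901 × 10^7 s
n = 2π / (2.901 × 10^7 s) = 2.16587 × 10^-7 rad/s ≈ 2.166 × 10^-7 rad/s

Final answer: n = 2.166 × 10^-7 rad/s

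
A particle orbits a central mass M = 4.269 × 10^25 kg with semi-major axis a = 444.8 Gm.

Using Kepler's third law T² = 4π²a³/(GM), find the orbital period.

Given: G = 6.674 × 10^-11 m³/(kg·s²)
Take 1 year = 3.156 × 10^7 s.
M = 4.269 × 10^25 kg
GM = G × M = 6.674 × 10^-11 × 4.269 × 10^25 = 2.84913 × 10^15 m³/s²
a = 444.8 Gm = 4.448 × 10^11 m
a³ = 8.80024 × 10^34 m³
T = 2π √(a³/GM) = 2π √((8.80024 × 10^34) / (2.84913 × 10^15)) = 2π × 5.55765 × 10^9 s
T = 3.49197 × 10^10 s ≈ 1106 years

Final answer: 1106 years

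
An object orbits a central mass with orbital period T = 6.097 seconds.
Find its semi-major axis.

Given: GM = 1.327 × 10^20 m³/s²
T = 6.097 seconds
GM = 1.327 × 10^20 m³/s²
Kepler's third law: a³ = GM T² / (4π²)
T² = 37.1734 s²
a³ = (1.327 × 10^20) × 37.1734 / (4π²) = 1.24952 × 10^20 m³
a = (a³)^(1/3) = 4.99936 × 10^6 m ≈ 4.999 Mm

Final answer: 4.999 Mm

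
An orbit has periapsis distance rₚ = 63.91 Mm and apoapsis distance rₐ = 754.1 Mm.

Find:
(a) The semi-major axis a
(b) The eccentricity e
rₚ = 63.91 Mm = 6.391 × 10^7 m
rₐ = 754.1 Mm = 7.541 × 10^8 m
(a) a = (rₚ + rₐ)/2 = 4.09005 × 10^8 m ≈ 409 Mm
(b) e = (rₐ − rₚ)/(rₐ + rₚ) = (6.9019 × 10^8) / (8.1801 × 10^8) = 0.843743

Final answer:
(a) a = 409 Mm
(b) e = 0.8437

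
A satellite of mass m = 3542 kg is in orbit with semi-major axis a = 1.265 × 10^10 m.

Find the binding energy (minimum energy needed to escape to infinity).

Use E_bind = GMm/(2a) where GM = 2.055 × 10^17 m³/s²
a = 1.265 × 10^10 m
GM = 2.055 × 10^17 m³/s²
m = 3542 kg
GMm = 2.055 × 10^17 × 3542 = 7.27881 × 10^20 m³·kg/s²
2a = 2.53 × 10^10 m
E_bind = GMm/(2a) = 2.877 × 10^10 J ≈ 28.77 GJ

Final answer: 28.77 GJ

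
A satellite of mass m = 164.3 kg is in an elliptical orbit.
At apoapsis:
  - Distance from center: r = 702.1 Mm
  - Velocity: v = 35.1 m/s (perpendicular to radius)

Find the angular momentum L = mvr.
r = 702.1 Mm = 7.021 × 10^8 m
v = 35.1 m/s
vr = 35.1 × 7.021 × 10^8 = 2.46437 × 10^10 m²/s
L = m × vr = 164.3 × 2.46437 × 10^10 = 4.04896 × 10^12 kg·m²/s ≈ 4.049 × 10^12 kg·m²/s

Final answer: L = 4.049 × 10^12 kg·m²/s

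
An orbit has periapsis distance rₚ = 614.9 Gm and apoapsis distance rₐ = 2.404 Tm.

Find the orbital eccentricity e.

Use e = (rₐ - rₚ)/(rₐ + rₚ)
rₚ = 614.9 Gm = 6.149 × 10^11 m
rₐ = 2.404 Tm = 2.404 × 10^12 m
rₐ − rₚ = 1.7891 × 10^12 m
rₐ + rₚ = 3.0189 × 10^12 m
e = (rₐ − rₚ)/(rₐ + rₚ) = 0.592633

Final answer: e = 0.5926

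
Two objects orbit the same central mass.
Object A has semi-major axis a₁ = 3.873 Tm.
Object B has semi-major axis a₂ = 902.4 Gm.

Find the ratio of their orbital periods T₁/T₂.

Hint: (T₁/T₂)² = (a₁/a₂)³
a₁ = 3.873 Tm = 3.873 × 10^12 m
a₂ = 902.4 Gm = 9.024 × 10^11 m
a₁/a₂ = 4.29189
T₁/T₂ = (a₁/a₂)^(3/2) = (4.29189)^1.5 = 8.89145

Final answer: T₁/T₂ = 8.891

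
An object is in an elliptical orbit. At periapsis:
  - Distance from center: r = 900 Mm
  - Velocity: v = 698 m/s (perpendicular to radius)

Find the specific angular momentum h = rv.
r = 900 Mm = 9 × 10^8 m
v = 698 m/s
h = rv = 9 × 10^8 × 698 = 6.282 × 10^11 m²/s ≈ 6.282 × 10^11 m²/s

Final answer: h = 6.282 × 10^11 m²/s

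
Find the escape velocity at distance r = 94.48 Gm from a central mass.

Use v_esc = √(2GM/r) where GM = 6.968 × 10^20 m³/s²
r = 94.48 Gm = 9.448 × 10^10 m
GM = 6.968 × 10^20 m³/s²
2GM/r = 2 × (6.968 × 10^20) / (9.448 × 10^10) = 1.47502 × 10^10 m²/s²
v_esc = √(2GM/r) = 121450 m/s ≈ 121.5 km/s

Final answer: 121.5 km/s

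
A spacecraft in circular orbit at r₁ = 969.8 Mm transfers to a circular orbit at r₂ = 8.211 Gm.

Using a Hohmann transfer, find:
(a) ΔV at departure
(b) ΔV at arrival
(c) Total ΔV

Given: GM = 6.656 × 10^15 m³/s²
r₁ = 969.8 Mm = 9.698 × 10^8 m
r₂ = 8.211 Gm = 8.211 × 10^9 m
GM = 6.656 × 10^15 m³/s²
Transfer ellipse: a_t = (r₁ + r₂)/2 = 4.5904 × 10^9 m
Circular speed at r₁: v₁ = √(GM/r₁) = 2619.78 m/s
Transfer speed at r₁ (periapsis): v₁ₜ = √(GM(2/r₁ − 1/a_t)) = 3503.79 m/s
(a) ΔV₁ = v₁ₜ − v₁ = 884.008 m/s ≈ 884 m/s
Circular speed at r₂: v₂ = √(GM/r₂) = 900.344 m/s
Transfer speed at r₂ (apoapsis): v₂ₜ = √(GM(2/r₂ − 1/a_t)) = 413.832 m/s
(b) ΔV₂ = v₂ − v₂ₜ = 486.512 m/s ≈ 486.5 m/s
(c) ΔV_total = ΔV₁ + ΔV₂ = 1370.52 m/s ≈ 1.371 km/s

Final answer:
(a) ΔV₁ = 884 m/s
(b) ΔV₂ = 486.5 m/s
(c) ΔV_total = 1.371 km/s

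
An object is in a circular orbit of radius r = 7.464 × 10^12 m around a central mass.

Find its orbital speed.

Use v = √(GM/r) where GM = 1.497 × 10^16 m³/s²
r = 7.464 × 10^12 m
GM = 1.497 × 10^16 m³/s²
GM/r = (1.497 × 10^16) / (7.464 × 10^12) = 2005.63 m²/s²
v = √(GM/r) = 44.7842 m/s ≈ 44.78 m/s

Final answer: 44.78 m/s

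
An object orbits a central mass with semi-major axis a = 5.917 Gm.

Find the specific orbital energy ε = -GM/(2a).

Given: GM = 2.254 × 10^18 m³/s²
a = 5.917 Gm = 5.917 × 10^9 m
GM = 2.254 × 10^18 m³/s²
2a = 1.1834 × 10^10 m
ε = −GM/(2a) = -1.90468 × 10^8 J/kg ≈ -190.5 MJ/kg

Final answer: -190.5 MJ/kg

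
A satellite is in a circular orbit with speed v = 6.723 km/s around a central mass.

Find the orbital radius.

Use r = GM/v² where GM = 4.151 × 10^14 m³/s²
v = 6.723 km/s = 6723 m/s
GM = 4.151 × 10^14 m³/s²
v² = 4.51987 × 10^7 m²/s²
r = GM/v² = (4.151 × 10^14) / (4.51987 × 10^7) = 9.18389 × 10^6 m ≈ 9.184 × 10^6 m

Final answer: 9.184 × 10^6 m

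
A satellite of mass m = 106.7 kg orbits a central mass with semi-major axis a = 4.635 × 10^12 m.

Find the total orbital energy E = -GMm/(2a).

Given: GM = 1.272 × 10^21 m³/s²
a = 4.635 × 10^12 m
GM = 1.272 × 10^21 m³/s²
2a = 9.27 × 10^12 m
GMm = 1.272 × 10^21 × 106.7 = 1.35722 × 10^23 m³·kg/s²
E = −GMm/(2a) = -1.4641 × 10^10 J ≈ -14.64 GJ

Final answer: -14.64 GJ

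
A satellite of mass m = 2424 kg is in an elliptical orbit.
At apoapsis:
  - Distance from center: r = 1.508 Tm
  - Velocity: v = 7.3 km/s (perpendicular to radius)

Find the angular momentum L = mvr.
r = 1.508 Tm = 1.508 × 10^12 m
v = 7.3 km/s = 7300 m/s
vr = 7300 × 1.508 × 10^12 = 1.10084 × 10^16 m²/s
L = m × vr = 2424 × 1.10084 × 10^16 = 2.66844 × 10^19 kg·m²/s ≈ 2.668 × 10^19 kg·m²/s

Final answer: L = 2.668 × 10^19 kg·m²/s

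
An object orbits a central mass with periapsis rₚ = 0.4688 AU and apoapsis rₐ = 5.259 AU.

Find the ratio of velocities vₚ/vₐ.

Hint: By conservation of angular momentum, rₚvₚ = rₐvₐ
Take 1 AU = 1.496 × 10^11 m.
rₚ = 0.4688 AU = 7.01325 × 10^10 m
rₐ = 5.259 AU = 7.86746 × 10^11 m
rₚvₚ = rₐvₐ  ⇒  vₚ/vₐ = rₐ/rₚ
vₚ/vₐ = (7.86746 × 10^11) / (7.01325 × 10^10) = 11.218

Final answer: vₚ/vₐ = 11.22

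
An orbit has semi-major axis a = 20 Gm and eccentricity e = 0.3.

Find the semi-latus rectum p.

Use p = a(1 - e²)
a = 20 Gm = 2 × 10^10 m
e = 0.3,  e² = 0.09,  1 − e² = 0.91
p = a(1 − e²) = 2 × 10^10 m × 0.91 = 1.82 × 10^10 m ≈ 18.2 Gm

Final answer: p = 18.2 Gm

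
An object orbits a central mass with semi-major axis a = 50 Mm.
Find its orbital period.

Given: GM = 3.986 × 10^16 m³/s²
a = 50 Mm = 5 × 10^7 m
GM = 3.986 × 10^16 m³/s²
a³ = 1.25 × 10^23 m³
T = 2π √(a³/GM) = 2π √((1.25 × 10^23) / (3.986 × 10^16)) = 2π × 1770.87 s
T = 11126.7 s ≈ 3.091 hours

Final answer: 3.091 hours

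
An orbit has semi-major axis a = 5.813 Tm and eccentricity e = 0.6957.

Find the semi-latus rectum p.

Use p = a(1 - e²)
a = 5.813 Tm = 5.813 × 10^12 m
e = 0.6957,  e² = 0.483998,  1 − e² = 0.516002
p = a(1 − e²) = 5.813 × 10^12 m × 0.516002 = 2.99952 × 10^12 m ≈ 3 Tm

Final answer: p = 3 Tm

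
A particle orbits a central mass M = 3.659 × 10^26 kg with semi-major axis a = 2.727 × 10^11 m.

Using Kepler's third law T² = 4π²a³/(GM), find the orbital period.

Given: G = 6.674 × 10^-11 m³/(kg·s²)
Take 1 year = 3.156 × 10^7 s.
M = 3.659 × 10^26 kg
GM = G × M = 6.674 × 10^-11 × 3.659 × 10^26 = 2.44202 × 10^16 m³/s²
a = 2.727 × 10^11 m
a³ = 2.02794 × 10^34 m³
T = 2π √(a³/GM) = 2π √((2.02794 × 10^34) / (2.44202 × 10^16)) = 2π × 9.11283 × 10^8 s
T = 5.72576 × 10^9 s ≈ 181.4 years

Final answer: 181.4 years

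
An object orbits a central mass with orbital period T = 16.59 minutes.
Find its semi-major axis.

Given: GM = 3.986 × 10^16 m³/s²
T = 16.59 minutes = 995.4 s
GM = 3.986 × 10^16 m³/s²
Kepler's third law: a³ = GM T² / (4π²)
T² = 990821 s²
a³ = (3.986 × 10^16) × 990821 / (4π²) = 1.0004 × 10^21 m³
a = (a³)^(1/3) = 1.00013 × 10^7 m ≈ 10 Mm

Final answer: 10 Mm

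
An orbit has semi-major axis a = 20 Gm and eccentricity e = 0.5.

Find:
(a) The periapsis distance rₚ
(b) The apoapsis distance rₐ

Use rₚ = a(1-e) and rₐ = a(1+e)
a = 20 Gm = 2 × 10^10 m
e = 0.5:  1 − e = 0.5,  1 + e = 1.5
(a) rₚ = a(1 − e) = 2 × 10^10 m × 0.5 = 1 × 10^10 m ≈ 10 Gm
(b) rₐ = a(1 + e) = 2 × 10^10 m × 1.5 = 3 × 10^10 m ≈ 30 Gm

Final answer:
(a) rₚ = 10 Gm
(b) rₐ = 30 Gm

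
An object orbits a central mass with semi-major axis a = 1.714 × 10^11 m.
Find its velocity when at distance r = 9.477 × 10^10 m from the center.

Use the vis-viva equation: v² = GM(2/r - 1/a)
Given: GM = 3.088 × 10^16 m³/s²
a = 1.714 × 10^11 m
r = 9.477 × 10^10 m
GM = 3.088 × 10^16 m³/s²
2/r − 1/a = 2.11037 × 10^-11 − 5.83431 × 10^-12 = 1.52694 × 10^-11 m⁻¹
v² = GM (2/r − 1/a) = 471520 m²/s²
v = 686.673 m/s ≈ 686.7 m/s

Final answer: 686.7 m/s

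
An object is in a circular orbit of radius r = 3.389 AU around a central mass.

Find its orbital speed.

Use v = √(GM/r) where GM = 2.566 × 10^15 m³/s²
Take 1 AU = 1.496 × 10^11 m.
r = 3.389 AU = 5.06994 × 10^11 m
GM = 2.566 × 10^15 m³/s²
GM/r = (2.566 × 10^15) / (5.06994 × 10^11) = 5061.2 m²/s²
v = √(GM/r) = 71.1421 m/s ≈ 71.14 m/s

Final answer: 71.14 m/s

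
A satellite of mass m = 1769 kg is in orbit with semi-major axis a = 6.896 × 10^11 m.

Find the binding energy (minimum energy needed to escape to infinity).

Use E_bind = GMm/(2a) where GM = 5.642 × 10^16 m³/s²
a = 6.896 × 10^11 m
GM = 5.642 × 10^16 m³/s²
m = 1769 kg
GMm = 5.642 × 10^16 × 1769 = 9.9807 × 10^19 m³·kg/s²
2a = 1.3792 × 10^12 m
E_bind = GMm/(2a) = 7.23658 × 10^7 J ≈ 72.37 MJ

Final answer: 72.37 MJ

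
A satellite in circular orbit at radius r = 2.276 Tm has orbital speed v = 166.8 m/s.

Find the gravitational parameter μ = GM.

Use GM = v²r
r = 2.276 Tm = 2.276 × 10^12 m
v = 166.8 m/s
v² = 27822.2 m²/s²
GM = v²r = 27822.2 × 2.276 × 10^12 = 6.33234 × 10^16 m³/s²
GM ≈ 6.332 × 10^16 m³/s²

Final answer: GM = 6.332 × 10^16 m³/s²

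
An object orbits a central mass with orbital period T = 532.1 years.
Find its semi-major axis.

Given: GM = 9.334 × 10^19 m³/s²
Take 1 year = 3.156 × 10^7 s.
T = 532.1 years = 1.67931 × 10^10 s
GM = 9.334 × 10^19 m³/s²
Kepler's third law: a³ = GM T² / (4π²)
T² = 2.82007 × 10^20 s²
a³ = (9.334 × 10^19) × (2.82007 × 10^20) / (4π²) = 6.66759 × 10^38 m³
a = (a³)^(1/3) = 8.73621 × 10^12 m ≈ 8.736 × 10^12 m

Final answer: 8.736 × 10^12 m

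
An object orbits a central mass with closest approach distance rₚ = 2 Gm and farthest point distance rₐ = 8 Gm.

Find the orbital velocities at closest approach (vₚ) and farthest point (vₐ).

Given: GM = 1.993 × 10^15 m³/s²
rₚ = 2 Gm = 2 × 10^9 m
rₐ = 8 Gm = 8 × 10^9 m
GM = 1.993 × 10^15 m³/s²
a = (rₚ + rₐ)/2 = 5 × 10^9 m
Vis-viva: v² = GM (2/r − 1/a)
vₚ² = 1.993 × 10^15 × (1 × 10^-9 − 2 × 10^-10) = 1.5944 × 10^6 m²/s²
vₚ = 1262.7 m/s ≈ 1.263 km/s
vₐ² = 1.993 × 10^15 × (2.5 × 10^-10 − 2 × 10^-10) = 99650 m²/s²
vₐ = 315.674 m/s ≈ 315.7 m/s

Final answer: vₚ = 1.263 km/s, vₐ = 315.7 m/s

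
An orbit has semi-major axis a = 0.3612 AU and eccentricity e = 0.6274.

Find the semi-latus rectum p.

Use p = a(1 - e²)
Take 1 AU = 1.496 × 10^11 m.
a = 0.3612 AU = 5.40355 × 10^10 m
e = 0.6274,  e² = 0.393631,  1 − e² = 0.606369
p = a(1 − e²) = 5.40355 × 10^10 m × 0.606369 = 3.27655 × 10^10 m ≈ 0.219 AU

Final answer: p = 0.219 AU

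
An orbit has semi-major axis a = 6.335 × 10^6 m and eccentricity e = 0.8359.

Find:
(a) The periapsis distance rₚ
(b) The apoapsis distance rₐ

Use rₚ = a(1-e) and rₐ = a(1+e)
a = 6.335 × 10^6 m
e = 0.8359:  1 − e = 0.1641,  1 + e = 1.8359
(a) rₚ = a(1 − e) = 6.335 × 10^6 m × 0.1641 = 1.03957 × 10^6 m ≈ 1.04 × 10^6 m
(b) rₐ = a(1 + e) = 6.335 × 10^6 m × 1.8359 = 1.16304 × 10^7 m ≈ 1.163 × 10^7 m

Final answer:
(a) rₚ = 1.04 × 10^6 m
(b) rₐ = 1.163 × 10^7 m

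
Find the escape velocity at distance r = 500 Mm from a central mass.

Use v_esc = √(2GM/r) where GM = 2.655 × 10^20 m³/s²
r = 500 Mm = 5 × 10^8 m
GM = 2.655 × 10^20 m³/s²
2GM/r = 2 × (2.655 × 10^20) / (5 × 10^8) = 1.062 × 10^12 m²/s²
v_esc = √(2GM/r) = 1.03053 × 10^6 m/s ≈ 1031 km/s

Final answer: 1031 km/s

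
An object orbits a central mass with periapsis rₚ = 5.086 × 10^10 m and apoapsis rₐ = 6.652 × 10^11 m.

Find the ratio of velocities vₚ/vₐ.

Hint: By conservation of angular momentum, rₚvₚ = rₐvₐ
rₚ = 5.086 × 10^10 m
rₐ = 6.652 × 10^11 m
rₚvₚ = rₐvₐ  ⇒  vₚ/vₐ = rₐ/rₚ
vₚ/vₐ = (6.652 × 10^11) / (5.086 × 10^10) = 13.079

Final answer: vₚ/vₐ = 13.08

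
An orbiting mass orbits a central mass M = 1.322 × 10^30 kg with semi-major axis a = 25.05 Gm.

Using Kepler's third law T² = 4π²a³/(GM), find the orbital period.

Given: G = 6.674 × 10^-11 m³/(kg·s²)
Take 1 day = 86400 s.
M = 1.322 × 10^30 kg
GM = G × M = 6.674 × 10^-11 × 1.322 × 10^30 = 8.82303 × 10^19 m³/s²
a = 25.05 Gm = 2.505 × 10^10 m
a³ = 1.57189 × 10^31 m³
T = 2π √(a³/GM) = 2π √((1.57189 × 10^31) / (8.82303 × 10^19)) = 2π × 422088 s
T = 2.65206 × 10^6 s ≈ 30.7 days

Final answer: 30.7 days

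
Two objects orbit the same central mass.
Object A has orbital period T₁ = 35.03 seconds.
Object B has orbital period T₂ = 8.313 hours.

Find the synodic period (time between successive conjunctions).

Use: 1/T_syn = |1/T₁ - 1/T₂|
T₁ = 35.03 seconds
T₂ = 8.313 hours = 29926.8 s
1/T₁ = 0.028547 s⁻¹
1/T₂ = 3.34149 × 10^-5 s⁻¹
|1/T₁ − 1/T₂| = 0.0285135 s⁻¹
T_syn = 1 / |1/T₁ − 1/T₂| = 35.0711 s ≈ 35.07 seconds

Final answer: T_syn = 35.07 seconds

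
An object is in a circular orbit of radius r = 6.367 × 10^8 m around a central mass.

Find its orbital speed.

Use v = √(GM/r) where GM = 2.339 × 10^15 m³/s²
r = 6.367 × 10^8 m
GM = 2.339 × 10^15 m³/s²
GM/r = (2.339 × 10^15) / (6.367 × 10^8) = 3.67363 × 10^6 m²/s²
v = √(GM/r) = 1916.67 m/s ≈ 1.917 km/s

Final answer: 1.917 km/s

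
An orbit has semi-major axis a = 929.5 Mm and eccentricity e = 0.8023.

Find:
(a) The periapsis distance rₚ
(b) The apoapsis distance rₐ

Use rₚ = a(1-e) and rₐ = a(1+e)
a = 929.5 Mm = 9.295 × 10^8 m
e = 0.8023:  1 − e = 0.1977,  1 + e = 1.8023
(a) rₚ = a(1 − e) = 9.295 × 10^8 m × 0.1977 = 1.83762 × 10^8 m ≈ 183.8 Mm
(b) rₐ = a(1 + e) = 9.295 × 10^8 m × 1.8023 = 1.67524 × 10^9 m ≈ 1.675 Gm

Final answer:
(a) rₚ = 183.8 Mm
(b) rₐ = 1.675 Gm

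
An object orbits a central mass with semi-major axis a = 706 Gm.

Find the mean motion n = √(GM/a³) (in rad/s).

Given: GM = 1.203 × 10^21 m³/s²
a = 706 Gm = 7.06 × 10^11 m
GM = 1.203 × 10^21 m³/s²
a³ = 3.51896 × 10^35 m³
GM/a³ = (1.203 × 10^21) / (3.51896 × 10^35) = 3.41863 × 10^-15 s⁻²
n = √(GM/a³) = 5.8469 × 10^-8 rad/s ≈ 5.847 × 10^-8 rad/s

Final answer: n = 5.847 × 10^-8 rad/s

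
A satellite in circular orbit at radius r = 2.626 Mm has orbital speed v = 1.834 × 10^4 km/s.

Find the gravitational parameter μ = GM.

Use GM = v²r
r = 2.626 Mm = 2.626 × 10^6 m
v = 1.834 × 10^4 km/s = 1.834 × 10^7 m/s
v² = 3.36356 × 10^14 m²/s²
GM = v²r = 3.36356 × 10^14 × 2.626 × 10^6 = 8.8327 × 10^20 m³/s²
GM ≈ 8.833 × 10^20 m³/s²

Final answer: GM = 8.833 × 10^20 m³/s²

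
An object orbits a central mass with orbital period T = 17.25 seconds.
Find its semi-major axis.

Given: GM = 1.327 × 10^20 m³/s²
T = 17.25 seconds
GM = 1.327 × 10^20 m³/s²
Kepler's third law: a³ = GM T² / (4π²)
T² = 297.562 s²
a³ = (1.327 × 10^20) × 297.562 / (4π²) = 1.00021 × 10^21 m³
a = (a³)^(1/3) = 1.00007 × 10^7 m ≈ 10 Mm

Final answer: 10 Mm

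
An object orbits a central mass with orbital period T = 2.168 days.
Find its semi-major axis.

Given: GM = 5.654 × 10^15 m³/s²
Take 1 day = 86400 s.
T = 2.168 days = 187315 s
GM = 5.654 × 10^15 m³/s²
Kepler's third law: a³ = GM T² / (4π²)
T² = 3.5087 × 10^10 s²
a³ = (5.654 × 10^15) × (3.5087 × 10^10) / (4π²) = 5.02507 × 10^24 m³
a = (a³)^(1/3) = 1.71283 × 10^8 m ≈ 171.3 Mm

Final answer: 171.3 Mm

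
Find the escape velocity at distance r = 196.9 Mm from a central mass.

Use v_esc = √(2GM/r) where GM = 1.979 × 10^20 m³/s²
r = 196.9 Mm = 1.969 × 10^8 m
GM = 1.979 × 10^20 m³/s²
2GM/r = 2 × (1.979 × 10^20) / (1.969 × 10^8) = 2.01016 × 10^12 m²/s²
v_esc = √(2GM/r) = 1.4178 × 10^6 m/s ≈ 1418 km/s

Final answer: 1418 km/s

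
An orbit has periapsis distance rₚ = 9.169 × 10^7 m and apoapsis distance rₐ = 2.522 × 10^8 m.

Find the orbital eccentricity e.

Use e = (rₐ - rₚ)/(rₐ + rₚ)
rₚ = 9.169 × 10^7 m
rₐ = 2.522 × 10^8 m
rₐ − rₚ = 1.6051 × 10^8 m
rₐ + rₚ = 3.4389 × 10^8 m
e = (rₐ − rₚ)/(rₐ + rₚ) = 0.466748

Final answer: e = 0.4667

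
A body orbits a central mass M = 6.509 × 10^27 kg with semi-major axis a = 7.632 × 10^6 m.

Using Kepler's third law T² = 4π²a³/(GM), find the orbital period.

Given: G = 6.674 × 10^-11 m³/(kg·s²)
M = 6.509 × 10^27 kg
GM = G × M = 6.674 × 10^-11 × 6.509 × 10^27 = 4.34411 × 10^17 m³/s²
a = 7.632 × 10^6 m
a³ = 4.44544 × 10^20 m³
T = 2π √(a³/GM) = 2π √((4.44544 × 10^20) / (4.34411 × 10^17)) = 2π × 31.9895 s
T = 200.996 s ≈ 3.35 minutes

Final answer: 3.35 minutes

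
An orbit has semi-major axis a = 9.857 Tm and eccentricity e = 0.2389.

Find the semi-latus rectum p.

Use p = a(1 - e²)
a = 9.857 Tm = 9.857 × 10^12 m
e = 0.2389,  e² = 0.0570732,  1 − e² = 0.942927
p = a(1 − e²) = 9.857 × 10^12 m × 0.942927 = 9.29443 × 10^12 m ≈ 9.294 Tm

Final answer: p = 9.294 Tm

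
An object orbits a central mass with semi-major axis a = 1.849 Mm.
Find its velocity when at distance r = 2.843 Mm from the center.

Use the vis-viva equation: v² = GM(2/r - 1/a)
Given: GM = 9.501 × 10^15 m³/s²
a = 1.849 Mm = 1.849 × 10^6 m
r = 2.843 Mm = 2.843 × 10^6 m
GM = 9.501 × 10^15 m³/s²
2/r − 1/a = 7.03482 × 10^-7 − 5.40833 × 10^-7 = 1.62649 × 10^-7 m⁻¹
v² = GM (2/r − 1/a) = 1.54533 × 10^9 m²/s²
v = 39310.7 m/s ≈ 39.31 km/s

Final answer: 39.31 km/s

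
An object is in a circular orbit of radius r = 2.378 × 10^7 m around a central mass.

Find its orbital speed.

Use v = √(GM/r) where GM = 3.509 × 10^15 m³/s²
r = 2.378 × 10^7 m
GM = 3.509 × 10^15 m³/s²
GM/r = (3.509 × 10^15) / (2.378 × 10^7) = 1.47561 × 10^8 m²/s²
v = √(GM/r) = 12147.5 m/s ≈ 12.15 km/s

Final answer: 12.15 km/s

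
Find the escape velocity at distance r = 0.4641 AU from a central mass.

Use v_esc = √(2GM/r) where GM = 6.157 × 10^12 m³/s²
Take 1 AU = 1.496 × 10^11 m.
r = 0.4641 AU = 6.94294 × 10^10 m
GM = 6.157 × 10^12 m³/s²
2GM/r = 2 × (6.157 × 10^12) / (6.94294 × 10^10) = 177.36 m²/s²
v_esc = √(2GM/r) = 13.3177 m/s ≈ 13.32 m/s

Final answer: 13.32 m/s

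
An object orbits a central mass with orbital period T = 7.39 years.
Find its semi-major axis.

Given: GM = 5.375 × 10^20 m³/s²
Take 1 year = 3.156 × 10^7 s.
T = 7.39 years = 2.33228 × 10^8 s
GM = 5.375 × 10^20 m³/s²
Kepler's third law: a³ = GM T² / (4π²)
T² = 5.43955 × 10^16 s²
a³ = (5.375 × 10^20) × (5.43955 × 10^16) / (4π²) = 7.40596 × 10^35 m³
a = (a³)^(1/3) = 9.04747 × 10^11 m ≈ 904.7 Gm

Final answer: 904.7 Gm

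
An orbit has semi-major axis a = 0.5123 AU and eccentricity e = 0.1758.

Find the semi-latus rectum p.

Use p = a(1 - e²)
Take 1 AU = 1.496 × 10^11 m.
a = 0.5123 AU = 7.66401 × 10^10 m
e = 0.1758,  e² = 0.0309056,  1 − e² = 0.969094
p = a(1 − e²) = 7.66401 × 10^10 m × 0.969094 = 7.42715 × 10^10 m ≈ 0.4965 AU

Final answer: p = 0.4965 AU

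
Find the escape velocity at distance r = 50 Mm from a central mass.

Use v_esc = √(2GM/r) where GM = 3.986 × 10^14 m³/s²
r = 50 Mm = 5 × 10^7 m
GM = 3.986 × 10^14 m³/s²
2GM/r = 2 × (3.986 × 10^14) / (5 × 10^7) = 1.5944 × 10^7 m²/s²
v_esc = √(2GM/r) = 3992.99 m/s ≈ 3.993 km/s

Final answer: 3.993 km/s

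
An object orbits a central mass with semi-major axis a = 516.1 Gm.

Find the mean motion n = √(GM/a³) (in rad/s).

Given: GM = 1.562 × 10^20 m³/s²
a = 516.1 Gm = 5.161 × 10^11 m
GM = 1.562 × 10^20 m³/s²
a³ = 1.37468 × 10^35 m³
GM/a³ = (1.562 × 10^20) / (1.37468 × 10^35) = 1.13626 × 10^-15 s⁻²
n = √(GM/a³) = 3.37085 × 10^-8 rad/s ≈ 3.371 × 10^-8 rad/s

Final answer: n = 3.371 × 10^-8 rad/s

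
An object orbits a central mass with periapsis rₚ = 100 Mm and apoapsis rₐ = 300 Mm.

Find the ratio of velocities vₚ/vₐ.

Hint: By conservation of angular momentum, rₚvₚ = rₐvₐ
rₚ = 100 Mm = 1 × 10^8 m
rₐ = 300 Mm = 3 × 10^8 m
rₚvₚ = rₐvₐ  ⇒  vₚ/vₐ = rₐ/rₚ
vₚ/vₐ = (3 × 10^8) / (1 × 10^8) = 3

Final answer: vₚ/vₐ = 3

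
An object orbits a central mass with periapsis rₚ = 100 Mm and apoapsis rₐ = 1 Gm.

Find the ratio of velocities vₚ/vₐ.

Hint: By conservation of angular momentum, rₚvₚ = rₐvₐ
rₚ = 100 Mm = 1 × 10^8 m
rₐ = 1 Gm = 1 × 10^9 m
rₚvₚ = rₐvₐ  ⇒  vₚ/vₐ = rₐ/rₚ
vₚ/vₐ = (1 × 10^9) / (1 × 10^8) = 10

Final answer: vₚ/vₐ = 10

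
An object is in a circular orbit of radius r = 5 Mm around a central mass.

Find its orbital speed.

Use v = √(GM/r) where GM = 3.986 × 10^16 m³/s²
r = 5 Mm = 5 × 10^6 m
GM = 3.986 × 10^16 m³/s²
GM/r = (3.986 × 10^16) / (5 × 10^6) = 7.972 × 10^9 m²/s²
v = √(GM/r) = 89286.1 m/s ≈ 89.29 km/s

Final answer: 89.29 km/s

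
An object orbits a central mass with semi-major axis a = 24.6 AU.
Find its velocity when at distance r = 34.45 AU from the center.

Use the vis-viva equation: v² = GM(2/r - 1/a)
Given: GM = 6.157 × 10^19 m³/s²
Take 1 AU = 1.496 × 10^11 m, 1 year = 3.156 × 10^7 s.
a = 24.6 AU = 3.68016 × 10^12 m
r = 34.45 AU = 5.15372 × 10^12 m
GM = 6.157 × 10^19 m³/s²
2/r − 1/a = 3.88069 × 10^-13 − 2.71727 × 10^-13 = 1.16342 × 10^-13 m⁻¹
v² = GM (2/r − 1/a) = 7.16317 × 10^6 m²/s²
v = 2676.41 m/s ≈ 0.5646 AU/year

Final answer: 0.5646 AU/year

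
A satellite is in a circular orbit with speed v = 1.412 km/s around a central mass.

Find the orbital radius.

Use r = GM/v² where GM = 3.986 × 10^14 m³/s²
v = 1.412 km/s = 1412 m/s
GM = 3.986 × 10^14 m³/s²
v² = 1.99374 × 10^6 m²/s²
r = GM/v² = (3.986 × 10^14) / (1.99374 × 10^6) = 1.99925 × 10^8 m ≈ 199.9 Mm

Final answer: 199.9 Mm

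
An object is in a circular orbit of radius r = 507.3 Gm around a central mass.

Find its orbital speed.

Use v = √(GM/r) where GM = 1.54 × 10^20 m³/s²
r = 507.3 Gm = 5.073 × 10^11 m
GM = 1.54 × 10^20 m³/s²
GM/r = (1.54 × 10^20) / (5.073 × 10^11) = 3.03568 × 10^8 m²/s²
v = √(GM/r) = 17423.2 m/s ≈ 17.42 km/s

Final answer: 17.42 km/s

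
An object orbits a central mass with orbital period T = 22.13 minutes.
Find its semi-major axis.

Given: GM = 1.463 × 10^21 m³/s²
T = 22.13 minutes = 1327.8 s
GM = 1.463 × 10^21 m³/s²
Kepler's third law: a³ = GM T² / (4π²)
T² = 1.76305 × 10^6 s²
a³ = (1.463 × 10^21) × (1.76305 × 10^6) / (4π²) = 6.53356 × 10^25 m³
a = (a³)^(1/3) = 4.02763 × 10^8 m ≈ 402.8 Mm

Final answer: 402.8 Mm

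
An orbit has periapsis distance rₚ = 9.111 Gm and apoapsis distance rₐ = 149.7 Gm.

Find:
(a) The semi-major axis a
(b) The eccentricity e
rₚ = 9.111 Gm = 9.111 × 10^9 m
rₐ = 149.7 Gm = 1.497 × 10^11 m
(a) a = (rₚ + rₐ)/2 = 7.94055 × 10^10 m ≈ 79.41 Gm
(b) e = (rₐ − rₚ)/(rₐ + rₚ) = (1.40589 × 10^11) / (1.58811 × 10^11) = 0.88526

Final answer:
(a) a = 79.41 Gm
(b) e = 0.8853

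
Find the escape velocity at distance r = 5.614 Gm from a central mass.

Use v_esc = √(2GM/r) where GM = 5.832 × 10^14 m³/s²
r = 5.614 Gm = 5.614 × 10^9 m
GM = 5.832 × 10^14 m³/s²
2GM/r = 2 × (5.832 × 10^14) / (5.614 × 10^9) = 207766 m²/s²
v_esc = √(2GM/r) = 455.814 m/s ≈ 455.8 m/s

Final answer: 455.8 m/s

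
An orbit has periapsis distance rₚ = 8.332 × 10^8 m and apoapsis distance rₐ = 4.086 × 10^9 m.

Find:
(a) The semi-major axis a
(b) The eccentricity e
rₚ = 8.332 × 10^8 m
rₐ = 4.086 × 10^9 m
(a) a = (rₚ + rₐ)/2 = 2.4596 × 10^9 m ≈ 2.46 × 10^9 m
(b) e = (rₐ − rₚ)/(rₐ + rₚ) = (3.2528 × 10^9) / (4.9192 × 10^9) = 0.661246

Final answer:
(a) a = 2.46 × 10^9 m
(b) e = 0.6612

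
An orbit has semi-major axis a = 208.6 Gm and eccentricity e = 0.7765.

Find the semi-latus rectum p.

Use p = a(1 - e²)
a = 208.6 Gm = 2.086 × 10^11 m
e = 0.7765,  e² = 0.602952,  1 − e² = 0.397048
p = a(1 − e²) = 2.086 × 10^11 m × 0.397048 = 8.28242 × 10^10 m ≈ 82.82 Gm

Final answer: p = 82.82 Gm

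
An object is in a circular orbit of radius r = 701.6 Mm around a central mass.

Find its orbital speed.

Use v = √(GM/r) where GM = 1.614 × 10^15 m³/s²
r = 701.6 Mm = 7.016 × 10^8 m
GM = 1.614 × 10^15 m³/s²
GM/r = (1.614 × 10^15) / (7.016 × 10^8) = 2.30046 × 10^6 m²/s²
v = √(GM/r) = 1516.73 m/s ≈ 1.517 km/s

Final answer: 1.517 km/s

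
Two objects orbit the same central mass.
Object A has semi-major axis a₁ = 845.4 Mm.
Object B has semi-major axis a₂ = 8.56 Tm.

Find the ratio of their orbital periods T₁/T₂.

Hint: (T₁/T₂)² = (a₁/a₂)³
a₁ = 845.4 Mm = 8.454 × 10^8 m
a₂ = 8.56 Tm = 8.56 × 10^12 m
a₁/a₂ = 9.87617 × 10^-5
T₁/T₂ = (a₁/a₂)^(3/2) = (9.87617 × 10^-5)^1.5 = 9.81483 × 10^-7

Final answer: T₁/T₂ = 9.815 × 10^-7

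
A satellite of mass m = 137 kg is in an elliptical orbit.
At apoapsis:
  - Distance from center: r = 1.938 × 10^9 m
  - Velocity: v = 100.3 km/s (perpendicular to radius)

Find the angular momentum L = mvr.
r = 1.938 × 10^9 m
v = 100.3 km/s = 100300 m/s
vr = 100300 × 1.938 × 10^9 = 1.94381 × 10^14 m²/s
L = m × vr = 137 × 1.94381 × 10^14 = 2.66303 × 10^16 kg·m²/s ≈ 2.663 × 10^16 kg·m²/s

Final answer: L = 2.663 × 10^16 kg·m²/s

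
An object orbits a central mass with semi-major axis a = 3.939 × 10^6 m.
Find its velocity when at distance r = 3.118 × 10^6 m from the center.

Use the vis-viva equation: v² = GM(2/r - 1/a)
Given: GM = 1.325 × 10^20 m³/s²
a = 3.939 × 10^6 m
r = 3.118 × 10^6 m
GM = 1.325 × 10^20 m³/s²
2/r − 1/a = 6.41437 × 10^-7 − 2.53872 × 10^-7 = 3.87565 × 10^-7 m⁻¹
v² = GM (2/r − 1/a) = 5.13524 × 10^13 m²/s²
v = 7.16606 × 10^6 m/s ≈ 7166 km/s

Final answer: 7166 km/s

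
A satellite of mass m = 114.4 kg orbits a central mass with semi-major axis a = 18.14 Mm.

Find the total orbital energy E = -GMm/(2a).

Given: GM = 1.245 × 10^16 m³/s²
a = 18.14 Mm = 1.814 × 10^7 m
GM = 1.245 × 10^16 m³/s²
2a = 3.628 × 10^7 m
GMm = 1.245 × 10^16 × 114.4 = 1.42428 × 10^18 m³·kg/s²
E = −GMm/(2a) = -3.9258 × 10^10 J ≈ -39.26 GJ

Final answer: -39.26 GJ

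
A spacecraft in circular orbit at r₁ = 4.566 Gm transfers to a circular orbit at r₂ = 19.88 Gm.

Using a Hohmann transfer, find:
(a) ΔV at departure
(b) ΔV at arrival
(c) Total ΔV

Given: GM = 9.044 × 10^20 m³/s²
r₁ = 4.566 Gm = 4.566 × 10^9 m
r₂ = 19.88 Gm = 1.988 × 10^10 m
GM = 9.044 × 10^20 m³/s²
Transfer ellipse: a_t = (r₁ + r₂)/2 = 1.2223 × 10^10 m
Circular speed at r₁: v₁ = √(GM/r₁) = 445054 m/s
Transfer speed at r₁ (periapsis): v₁ₜ = √(GM(2/r₁ − 1/a_t)) = 567586 m/s
(a) ΔV₁ = v₁ₜ − v₁ = 122532 m/s ≈ 122.5 km/s
Circular speed at r₂: v₂ = √(GM/r₂) = 213291 m/s
Transfer speed at r₂ (apoapsis): v₂ₜ = √(GM(2/r₂ − 1/a_t)) = 130362 m/s
(b) ΔV₂ = v₂ − v₂ₜ = 82928.7 m/s ≈ 82.93 km/s
(c) ΔV_total = ΔV₁ + ΔV₂ = 205461 m/s ≈ 205.5 km/s

Final answer:
(a) ΔV₁ = 122.5 km/s
(b) ΔV₂ = 82.93 km/s
(c) ΔV_total = 205.5 km/s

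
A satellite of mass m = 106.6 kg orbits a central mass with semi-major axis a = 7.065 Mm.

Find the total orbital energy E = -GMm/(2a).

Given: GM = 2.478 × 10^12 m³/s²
a = 7.065 Mm = 7.065 × 10^6 m
GM = 2.478 × 10^12 m³/s²
2a = 1.413 × 10^7 m
GMm = 2.478 × 10^12 × 106.6 = 2.64155 × 10^14 m³·kg/s²
E = −GMm/(2a) = -1.86946 × 10^7 J ≈ -18.69 MJ

Final answer: -18.69 MJ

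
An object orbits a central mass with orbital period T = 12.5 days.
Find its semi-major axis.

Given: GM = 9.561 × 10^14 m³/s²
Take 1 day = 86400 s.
T = 12.5 days = 1.08 × 10^6 s
GM = 9.561 × 10^14 m³/s²
Kepler's third law: a³ = GM T² / (4π²)
T² = 1.1664 × 10^12 s²
a³ = (9.561 × 10^14) × (1.1664 × 10^12) / (4π²) = 2.82482 × 10^25 m³
a = (a³)^(1/3) = 3.04554 × 10^8 m ≈ 304.6 Mm

Final answer: 304.6 Mm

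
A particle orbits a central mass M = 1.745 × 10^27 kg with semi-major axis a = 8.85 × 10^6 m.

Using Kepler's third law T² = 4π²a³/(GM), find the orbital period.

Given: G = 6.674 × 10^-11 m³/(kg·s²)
M = 1.745 × 10^27 kg
GM = G × M = 6.674 × 10^-11 × 1.745 × 10^27 = 1.16461 × 10^17 m³/s²
a = 8.85 × 10^6 m
a³ = 6.93154 × 10^20 m³
T = 2π √(a³/GM) = 2π √((6.93154 × 10^20) / (1.16461 × 10^17)) = 2π × 77.1479 s
T = 484.735 s ≈ 8.079 minutes

Final answer: 8.079 minutes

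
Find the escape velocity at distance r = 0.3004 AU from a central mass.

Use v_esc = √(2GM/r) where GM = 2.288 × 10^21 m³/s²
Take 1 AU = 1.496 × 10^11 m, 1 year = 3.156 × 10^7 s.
r = 0.3004 AU = 4.49398 × 10^10 m
GM = 2.288 × 10^21 m³/s²
2GM/r = 2 × (2.288 × 10^21) / (4.49398 × 10^10) = 1.01825 × 10^11 m²/s²
v_esc = √(2GM/r) = 319100 m/s ≈ 67.32 AU/year

Final answer: 67.32 AU/year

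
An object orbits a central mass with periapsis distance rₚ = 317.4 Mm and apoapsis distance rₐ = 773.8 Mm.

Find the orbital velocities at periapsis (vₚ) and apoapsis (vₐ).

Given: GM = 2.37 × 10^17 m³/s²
rₚ = 317.4 Mm = 3.174 × 10^8 m
rₐ = 773.8 Mm = 7.738 × 10^8 m
GM = 2.37 × 10^17 m³/s²
a = (rₚ + rₐ)/2 = 5.456 × 10^8 m
Vis-viva: v² = GM (2/r − 1/a)
vₚ² = 2.37 × 10^17 × (6.3012 × 10^-9 − 1.83284 × 10^-9) = 1.059 × 10^9 m²/s²
vₚ = 32542.3 m/s ≈ 32.54 km/s
vₐ² = 2.37 × 10^17 × (2.58465 × 10^-9 − 1.83284 × 10^-9) = 1.78177 × 10^8 m²/s²
vₐ = 13348.3 m/s ≈ 13.35 km/s

Final answer: vₚ = 32.54 km/s, vₐ = 13.35 km/s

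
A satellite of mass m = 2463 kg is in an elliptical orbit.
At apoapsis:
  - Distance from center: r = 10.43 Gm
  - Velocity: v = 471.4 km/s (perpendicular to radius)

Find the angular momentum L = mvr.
r = 10.43 Gm = 1.043 × 10^10 m
v = 471.4 km/s = 471400 m/s
vr = 471400 × 1.043 × 10^10 = 4.9167 × 10^15 m²/s
L = m × vr = 2463 × 4.9167 × 10^15 = 1.21098 × 10^19 kg·m²/s ≈ 1.211 × 10^19 kg·m²/s

Final answer: L = 1.211 × 10^19 kg·m²/s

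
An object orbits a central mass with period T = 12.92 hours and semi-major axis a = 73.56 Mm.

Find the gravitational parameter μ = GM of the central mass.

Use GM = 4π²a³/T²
T = 12.92 hours = 46512 s
a = 73.56 Mm = 7.356 × 10^7 m
a³ = 3.98039 × 10^23 m³
T² = 2.16337 × 10^9 s²
GM = 4π² × (3.98039 × 10^23) / (2.16337 × 10^9) = 7.26365 × 10^15 m³/s²
GM ≈ 7.264 × 10^15 m³/s²

Final answer: GM = 7.264 × 10^15 m³/s²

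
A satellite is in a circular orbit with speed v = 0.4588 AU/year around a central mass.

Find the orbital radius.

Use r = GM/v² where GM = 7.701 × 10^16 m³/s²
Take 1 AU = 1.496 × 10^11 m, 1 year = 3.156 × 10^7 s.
v = 0.4588 AU/year = 2174.79 m/s
GM = 7.701 × 10^16 m³/s²
v² = 4.72973 × 10^6 m²/s²
r = GM/v² = (7.701 × 10^16) / (4.72973 × 10^6) = 1.62821 × 10^10 m ≈ 0.1088 AU

Final answer: 0.1088 AU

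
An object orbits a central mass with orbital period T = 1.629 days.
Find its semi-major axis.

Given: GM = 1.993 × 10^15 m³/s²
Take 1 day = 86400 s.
T = 1.629 days = 140746 s
GM = 1.993 × 10^15 m³/s²
Kepler's third law: a³ = GM T² / (4π²)
T² = 1.98093 × 10^10 s²
a³ = (1.993 × 10^15) × (1.98093 × 10^10) / (4π²) = 1.00004 × 10^24 m³
a = (a³)^(1/3) = 1.00001 × 10^8 m ≈ 100 Mm

Final answer: 100 Mm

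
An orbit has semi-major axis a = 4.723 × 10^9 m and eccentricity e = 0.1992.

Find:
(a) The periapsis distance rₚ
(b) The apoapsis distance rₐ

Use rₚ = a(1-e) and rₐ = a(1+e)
a = 4.723 × 10^9 m
e = 0.1992:  1 − e = 0.8008,  1 + e = 1.1992
(a) rₚ = a(1 − e) = 4.723 × 10^9 m × 0.8008 = 3.78218 × 10^9 m ≈ 3.782 × 10^9 m
(b) rₐ = a(1 + e) = 4.723 × 10^9 m × 1.1992 = 5.66382 × 10^9 m ≈ 5.664 × 10^9 m

Final answer:
(a) rₚ = 3.782 × 10^9 m
(b) rₐ = 5.664 × 10^9 m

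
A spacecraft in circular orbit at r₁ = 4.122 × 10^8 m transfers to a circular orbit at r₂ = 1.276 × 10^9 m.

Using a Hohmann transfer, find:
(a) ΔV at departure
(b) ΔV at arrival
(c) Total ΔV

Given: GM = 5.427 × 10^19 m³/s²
r₁ = 4.122 × 10^8 m
r₂ = 1.276 × 10^9 m
GM = 5.427 × 10^19 m³/s²
Transfer ellipse: a_t = (r₁ + r₂)/2 = 8.441 × 10^8 m
Circular speed at r₁: v₁ = √(GM/r₁) = 362849 m/s
Transfer speed at r₁ (periapsis): v₁ₜ = √(GM(2/r₁ − 1/a_t)) = 446123 m/s
(a) ΔV₁ = v₁ₜ − v₁ = 83273.7 m/s ≈ 83.27 km/s
Circular speed at r₂: v₂ = √(GM/r₂) = 206231 m/s
Transfer speed at r₂ (apoapsis): v₂ₜ = √(GM(2/r₂ − 1/a_t)) = 144116 m/s
(b) ΔV₂ = v₂ − v₂ₜ = 62115.5 m/s ≈ 62.12 km/s
(c) ΔV_total = ΔV₁ + ΔV₂ = 145389 m/s ≈ 145.4 km/s

Final answer:
(a) ΔV₁ = 83.27 km/s
(b) ΔV₂ = 62.12 km/s
(c) ΔV_total = 145.4 km/s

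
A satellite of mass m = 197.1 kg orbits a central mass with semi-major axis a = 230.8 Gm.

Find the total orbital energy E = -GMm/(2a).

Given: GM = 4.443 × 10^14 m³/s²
a = 230.8 Gm = 2.308 × 10^11 m
GM = 4.443 × 10^14 m³/s²
2a = 4.616 × 10^11 m
GMm = 4.443 × 10^14 × 197.1 = 8.75715 × 10^16 m³·kg/s²
E = −GMm/(2a) = -189713 J ≈ -189.7 kJ

Final answer: -189.7 kJ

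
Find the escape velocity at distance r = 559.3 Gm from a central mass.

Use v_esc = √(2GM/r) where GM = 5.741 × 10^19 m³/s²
r = 559.3 Gm = 5.593 × 10^11 m
GM = 5.741 × 10^19 m³/s²
2GM/r = 2 × (5.741 × 10^19) / (5.593 × 10^11) = 2.05292 × 10^8 m²/s²
v_esc = √(2GM/r) = 14328 m/s ≈ 14.33 km/s

Final answer: 14.33 km/s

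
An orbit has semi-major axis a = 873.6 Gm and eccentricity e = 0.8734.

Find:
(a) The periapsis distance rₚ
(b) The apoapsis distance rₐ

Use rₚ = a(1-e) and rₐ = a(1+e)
a = 873.6 Gm = 8.736 × 10^11 m
e = 0.8734:  1 − e = 0.1266,  1 + e = 1.8734
(a) rₚ = a(1 − e) = 8.736 × 10^11 m × 0.1266 = 1.10598 × 10^11 m ≈ 110.6 Gm
(b) rₐ = a(1 + e) = 8.736 × 10^11 m × 1.8734 = 1.6366 × 10^12 m ≈ 1.637 Tm

Final answer:
(a) rₚ = 110.6 Gm
(b) rₐ = 1.637 Tm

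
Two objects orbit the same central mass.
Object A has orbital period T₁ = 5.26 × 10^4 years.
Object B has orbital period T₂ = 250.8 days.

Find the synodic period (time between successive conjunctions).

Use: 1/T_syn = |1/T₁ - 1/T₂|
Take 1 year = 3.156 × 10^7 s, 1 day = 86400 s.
T₁ = 5.26 × 10^4 years = 1.66006 × 10^12 s
T₂ = 250.8 days = 2.16691 × 10^7 s
1/T₁ = 6.02389 × 10^-13 s⁻¹
1/T₂ = 4.61486 × 10^-8 s⁻¹
|1/T₁ − 1/T₂| = 4.6148 × 10^-8 s⁻¹
T_syn = 1 / |1/T₁ − 1/T₂| = 2.16694 × 10^7 s ≈ 250.8 days

Final answer: T_syn = 250.8 days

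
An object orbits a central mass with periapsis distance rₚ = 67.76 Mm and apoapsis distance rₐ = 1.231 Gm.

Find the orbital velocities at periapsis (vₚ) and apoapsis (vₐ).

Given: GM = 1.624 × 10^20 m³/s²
rₚ = 67.76 Mm = 6.776 × 10^7 m
rₐ = 1.231 Gm = 1.231 × 10^9 m
GM = 1.624 × 10^20 m³/s²
a = (rₚ + rₐ)/2 = 6.4938 × 10^8 m
Vis-viva: v² = GM (2/r − 1/a)
vₚ² = 1.624 × 10^20 × (2.95159 × 10^-8 − 1.53993 × 10^-9) = 4.5433 × 10^12 m²/s²
vₚ = 2.1315 × 10^6 m/s ≈ 2132 km/s
vₐ² = 1.624 × 10^20 × (1.6247 × 10^-9 − 1.53993 × 10^-9) = 1.37658 × 10^10 m²/s²
vₐ = 117328 m/s ≈ 117.3 km/s

Final answer: vₚ = 2132 km/s, vₐ = 117.3 km/s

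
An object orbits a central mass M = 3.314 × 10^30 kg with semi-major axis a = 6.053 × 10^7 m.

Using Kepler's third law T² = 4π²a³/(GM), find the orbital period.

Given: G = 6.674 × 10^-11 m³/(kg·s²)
M = 3.314 × 10^30 kg
GM = G × M = 6.674 × 10^-11 × 3.314 × 10^30 = 2.21176 × 10^20 m³/s²
a = 6.053 × 10^7 m
a³ = 2.21775 × 10^23 m³
T = 2π √(a³/GM) = 2π √((2.21775 × 10^23) / (2.21176 × 10^20)) = 2π × 31.6655 s
T = 198.96 s ≈ 3.316 minutes

Final answer: 3.316 minutes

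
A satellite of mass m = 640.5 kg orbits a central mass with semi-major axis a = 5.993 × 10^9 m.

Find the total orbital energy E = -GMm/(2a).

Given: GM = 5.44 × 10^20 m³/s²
a = 5.993 × 10^9 m
GM = 5.44 × 10^20 m³/s²
2a = 1.1986 × 10^10 m
GMm = 5.44 × 10^20 × 640.5 = 3.48432 × 10^23 m³·kg/s²
E = −GMm/(2a) = -2.90699 × 10^13 J ≈ -29.07 TJ

Final answer: -29.07 TJ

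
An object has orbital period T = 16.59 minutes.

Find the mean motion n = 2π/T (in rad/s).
T = 16.59 minutes = 995.4 s
n = 2π / 995.4 s = 0.00631222 rad/s ≈ 0.006312 rad/s

Final answer: n = 0.006312 rad/s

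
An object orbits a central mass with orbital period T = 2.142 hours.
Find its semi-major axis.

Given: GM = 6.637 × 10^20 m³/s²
T = 2.142 hours = 7711.2 s
GM = 6.637 × 10^20 m³/s²
Kepler's third law: a³ = GM T² / (4π²)
T² = 5.94626 × 10^7 s²
a³ = (6.637 × 10^20) × (5.94626 × 10^7) / (4π²) = 9.99669 × 10^26 m³
a = (a³)^(1/3) = 9.99889 × 10^8 m ≈ 999.9 Mm

Final answer: 999.9 Mm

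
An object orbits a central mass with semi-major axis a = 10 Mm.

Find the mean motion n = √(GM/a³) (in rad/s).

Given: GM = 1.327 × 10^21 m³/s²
a = 10 Mm = 1 × 10^7 m
GM = 1.327 × 10^21 m³/s²
a³ = 1 × 10^21 m³
GM/a³ = (1.327 × 10^21) / (1 × 10^21) = 1.327 s⁻²
n = √(GM/a³) = 1.15195 rad/s ≈ 1.152 rad/s

Final answer: n = 1.152 rad/s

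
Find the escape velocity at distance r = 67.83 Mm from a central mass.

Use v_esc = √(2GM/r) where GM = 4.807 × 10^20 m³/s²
r = 67.83 Mm = 6.783 × 10^7 m
GM = 4.807 × 10^20 m³/s²
2GM/r = 2 × (4.807 × 10^20) / (6.783 × 10^7) = 1.41737 × 10^13 m²/s²
v_esc = √(2GM/r) = 3.76479 × 10^6 m/s ≈ 3765 km/s

Final answer: 3765 km/s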